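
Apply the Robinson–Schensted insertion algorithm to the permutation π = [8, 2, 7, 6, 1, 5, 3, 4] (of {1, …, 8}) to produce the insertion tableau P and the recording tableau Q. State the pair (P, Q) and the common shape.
P = [1, 3, 4] / [2, 5] / [6] / [7] / [8];  Q = [1, 3, 8] / [2, 6] / [4] / [5] / [7];  common shape = (3, 2, 1, 1, 1)

Row-insert the values π_1, π_2, … into P one at a time, bumping the leftmost entry strictly greater than the inserted value down to the next row. The recording tableau Q records, in position (i, j), the step at which that cell was added to P.
  Insert 8 (step 1): P = [8];  Q = [1]
  Insert 2 (step 2): P = [2] / [8];  Q = [1] / [2]
  Insert 7 (step 3): P = [2, 7] / [8];  Q = [1, 3] / [2]
  Insert 6 (step 4): P = [2, 6] / [7] / [8];  Q = [1, 3] / [2] / [4]
  Insert 1 (step 5): P = [1, 6] / [2] / [7] / [8];  Q = [1, 3] / [2] / [4] / [5]
  Insert 5 (step 6): P = [1, 5] / [2, 6] / [7] / [8];  Q = [1, 3] / [2, 6] / [4] / [5]
  Insert 3 (step 7): P = [1, 3] / [2, 5] / [6] / [7] / [8];  Q = [1, 3] / [2, 6] / [4] / [5] / [7]
  Insert 4 (step 8): P = [1, 3, 4] / [2, 5] / [6] / [7] / [8];  Q = [1, 3, 8] / [2, 6] / [4] / [5] / [7]
Final shape: (3, 2, 1, 1, 1).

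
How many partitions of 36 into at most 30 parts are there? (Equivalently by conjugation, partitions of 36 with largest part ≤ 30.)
p(36, parts ≤ 30) = 17958

Use the recurrence p(n, m) = p(n, m−1) + p(n−m, m): either the largest part is < m (count p(n, m−1)) or the largest part is exactly m (remove one copy of m, count p(n−m, m)). With p(0, ·) = 1 this gives p(36, parts ≤ 30) = 17958. (By conjugating Young diagrams, this also counts partitions of 36 into at most 30 parts.)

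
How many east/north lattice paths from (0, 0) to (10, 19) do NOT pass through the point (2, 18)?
Number of paths = 20028300

Total paths from (0, 0) to (10, 19): C(29, 10) = 20030010. Paths through (2, 18): (paths (0, 0) → (2, 18)) × (paths (2, 18) → (10, 19)) = C(20, 2) · C(9, 8) = 190 · 9 = 1710. Avoidance count = 20030010 − 1710 = 20028300.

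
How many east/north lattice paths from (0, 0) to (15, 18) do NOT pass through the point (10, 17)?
Number of paths = 986540610

Total paths from (0, 0) to (15, 18): C(33, 15) = 1037158320. Paths through (10, 17): (paths (0, 0) → (10, 17)) × (paths (10, 17) → (15, 18)) = C(27, 10) · C(6, 5) = 8436285 · 6 = 50617710. Avoidance count = 1037158320 − 50617710 = 986540610.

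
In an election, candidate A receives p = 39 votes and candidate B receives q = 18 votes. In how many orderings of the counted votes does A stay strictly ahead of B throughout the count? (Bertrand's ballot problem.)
Strict-lead orderings = 114330456032100

Total orderings of the 57 votes with 39 for A: C(57, 39) = 310325523515700. By the Bertrand ballot formula (Cycle Lemma / reflection principle), the number of orderings in which A is strictly ahead of B throughout is (p − q)/(p + q) · C(p + q, p) = (39 − 18)/(39 + 18) · 310325523515700 = 114330456032100.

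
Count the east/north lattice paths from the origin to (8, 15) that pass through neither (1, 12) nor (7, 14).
Number of paths = 256922

Inclusion–exclusion. Total paths: C(23, 8) = 490314. Through P₁: C(13, 1)·C(10, 7) = 1560. Through P₂: C(21, 7)·C(2, 1) = 232560. Since P₁ is strictly southwest of P₂, a monotone path through both must visit P₁ then P₂; paths through both = C(13, 1)·C(8, 6)·C(2, 1) = 728. Avoid both = 490314 − 1560 − 232560 + 728 = 256922.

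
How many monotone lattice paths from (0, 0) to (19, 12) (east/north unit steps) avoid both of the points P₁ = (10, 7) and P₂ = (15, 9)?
Number of paths = 70717269

Inclusion–exclusion. Total paths: C(31, 19) = 141120525. Through P₁: C(17, 10)·C(14, 9) = 38934896. Through P₂: C(24, 15)·C(7, 4) = 45762640. Since P₁ is strictly southwest of P₂, a monotone path through both must visit P₁ then P₂; paths through both = C(17, 10)·C(7, 5)·C(7, 4) = 14294280. Avoid both = 141120525 − 38934896 − 45762640 + 14294280 = 70717269.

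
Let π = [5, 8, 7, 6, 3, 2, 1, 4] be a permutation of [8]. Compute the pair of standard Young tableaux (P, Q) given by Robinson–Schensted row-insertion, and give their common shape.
P = [1, 4] / [2, 6] / [3] / [5] / [7] / [8];  Q = [1, 2] / [3, 8] / [4] / [5] / [6] / [7];  common shape = (2, 2, 1, 1, 1, 1)

Row-insert the values π_1, π_2, … into P one at a time, bumping the leftmost entry strictly greater than the inserted value down to the next row. The recording tableau Q records, in position (i, j), the step at which that cell was added to P.
  Insert 5 (step 1): P = [5];  Q = [1]
  Insert 8 (step 2): P = [5, 8];  Q = [1, 2]
  Insert 7 (step 3): P = [5, 7] / [8];  Q = [1, 2] / [3]
  Insert 6 (step 4): P = [5, 6] / [7] / [8];  Q = [1, 2] / [3] / [4]
  Insert 3 (step 5): P = [3, 6] / [5] / [7] / [8];  Q = [1, 2] / [3] / [4] / [5]
  Insert 2 (step 6): P = [2, 6] / [3] / [5] / [7] / [8];  Q = [1, 2] / [3] / [4] / [5] / [6]
  Insert 1 (step 7): P = [1, 6] / [2] / [3] / [5] / [7] / [8];  Q = [1, 2] / [3] / [4] / [5] / [6] / [7]
  Insert 4 (step 8): P = [1, 4] / [2, 6] / [3] / [5] / [7] / [8];  Q = [1, 2] / [3, 8] / [4] / [5] / [6] / [7]
Final shape: (2, 2, 1, 1, 1, 1).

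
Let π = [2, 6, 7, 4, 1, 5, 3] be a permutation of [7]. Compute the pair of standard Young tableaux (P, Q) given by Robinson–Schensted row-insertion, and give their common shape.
P = [1, 3, 5] / [2, 4] / [6, 7];  Q = [1, 2, 3] / [4, 6] / [5, 7];  common shape = (3, 2, 2)

Row-insert the values π_1, π_2, … into P one at a time, bumping the leftmost entry strictly greater than the inserted value down to the next row. The recording tableau Q records, in position (i, j), the step at which that cell was added to P.
  Insert 2 (step 1): P = [2];  Q = [1]
  Insert 6 (step 2): P = [2, 6];  Q = [1, 2]
  Insert 7 (step 3): P = [2, 6, 7];  Q = [1, 2, 3]
  Insert 4 (step 4): P = [2, 4, 7] / [6];  Q = [1, 2, 3] / [4]
  Insert 1 (step 5): P = [1, 4, 7] / [2] / [6];  Q = [1, 2, 3] / [4] / [5]
  Insert 5 (step 6): P = [1, 4, 5] / [2, 7] / [6];  Q = [1, 2, 3] / [4, 6] / [5]
  Insert 3 (step 7): P = [1, 3, 5] / [2, 4] / [6, 7];  Q = [1, 2, 3] / [4, 6] / [5, 7]
Final shape: (3, 2, 2).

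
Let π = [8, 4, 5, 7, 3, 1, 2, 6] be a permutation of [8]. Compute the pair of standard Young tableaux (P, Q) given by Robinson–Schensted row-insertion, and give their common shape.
P = [1, 2, 6] / [3, 5, 7] / [4] / [8];  Q = [1, 3, 4] / [2, 7, 8] / [5] / [6];  common shape = (3, 3, 1, 1)

Row-insert the values π_1, π_2, … into P one at a time, bumping the leftmost entry strictly greater than the inserted value down to the next row. The recording tableau Q records, in position (i, j), the step at which that cell was added to P.
  Insert 8 (step 1): P = [8];  Q = [1]
  Insert 4 (step 2): P = [4] / [8];  Q = [1] / [2]
  Insert 5 (step 3): P = [4, 5] / [8];  Q = [1, 3] / [2]
  Insert 7 (step 4): P = [4, 5, 7] / [8];  Q = [1, 3, 4] / [2]
  Insert 3 (step 5): P = [3, 5, 7] / [4] / [8];  Q = [1, 3, 4] / [2] / [5]
  Insert 1 (step 6): P = [1, 5, 7] / [3] / [4] / [8];  Q = [1, 3, 4] / [2] / [5] / [6]
  Insert 2 (step 7): P = [1, 2, 7] / [3, 5] / [4] / [8];  Q = [1, 3, 4] / [2, 7] / [5] / [6]
  Insert 6 (step 8): P = [1, 2, 6] / [3, 5, 7] / [4] / [8];  Q = [1, 3, 4] / [2, 7, 8] / [5] / [6]
Final shape: (3, 3, 1, 1).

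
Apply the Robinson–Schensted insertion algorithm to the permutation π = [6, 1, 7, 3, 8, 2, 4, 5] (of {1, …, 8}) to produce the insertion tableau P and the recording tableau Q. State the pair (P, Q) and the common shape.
P = [1, 2, 4, 5] / [3, 7, 8] / [6];  Q = [1, 3, 5, 8] / [2, 4, 7] / [6];  common shape = (4, 3, 1)

Row-insert the values π_1, π_2, … into P one at a time, bumping the leftmost entry strictly greater than the inserted value down to the next row. The recording tableau Q records, in position (i, j), the step at which that cell was added to P.
  Insert 6 (step 1): P = [6];  Q = [1]
  Insert 1 (step 2): P = [1] / [6];  Q = [1] / [2]
  Insert 7 (step 3): P = [1, 7] / [6];  Q = [1, 3] / [2]
  Insert 3 (step 4): P = [1, 3] / [6, 7];  Q = [1, 3] / [2, 4]
  Insert 8 (step 5): P = [1, 3, 8] / [6, 7];  Q = [1, 3, 5] / [2, 4]
  Insert 2 (step 6): P = [1, 2, 8] / [3, 7] / [6];  Q = [1, 3, 5] / [2, 4] / [6]
  Insert 4 (step 7): P = [1, 2, 4] / [3, 7, 8] / [6];  Q = [1, 3, 5] / [2, 4, 7] / [6]
  Insert 5 (step 8): P = [1, 2, 4, 5] / [3, 7, 8] / [6];  Q = [1, 3, 5, 8] / [2, 4, 7] / [6]
Final shape: (4, 3, 1).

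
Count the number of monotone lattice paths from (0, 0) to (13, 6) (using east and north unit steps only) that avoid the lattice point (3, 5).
Number of paths = 26516

Total paths from (0, 0) to (13, 6): C(19, 13) = 27132. Paths through (3, 5): (paths (0, 0) → (3, 5)) × (paths (3, 5) → (13, 6)) = C(8, 3) · C(11, 10) = 56 · 11 = 616. Avoidance count = 27132 − 616 = 26516.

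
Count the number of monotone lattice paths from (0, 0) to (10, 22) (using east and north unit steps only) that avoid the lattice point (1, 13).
Number of paths = 63831560

Total paths from (0, 0) to (10, 22): C(32, 10) = 64512240. Paths through (1, 13): (paths (0, 0) → (1, 13)) × (paths (1, 13) → (10, 22)) = C(14, 1) · C(18, 9) = 14 · 48620 = 680680. Avoidance count = 64512240 − 680680 = 63831560.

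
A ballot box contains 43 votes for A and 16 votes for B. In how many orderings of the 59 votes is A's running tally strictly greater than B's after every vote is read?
Strict-lead orderings = 50207556642705

Total orderings of the 59 votes with 43 for A: C(59, 43) = 109712808959985. By the Bertrand ballot formula (Cycle Lemma / reflection principle), the number of orderings in which A is strictly ahead of B throughout is (p − q)/(p + q) · C(p + q, p) = (43 − 16)/(43 + 16) · 109712808959985 = 50207556642705.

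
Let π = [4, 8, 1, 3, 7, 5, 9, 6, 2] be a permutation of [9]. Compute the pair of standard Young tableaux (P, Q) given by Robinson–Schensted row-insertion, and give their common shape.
P = [1, 2, 5, 6] / [3, 7, 9] / [4] / [8];  Q = [1, 2, 5, 7] / [3, 4, 8] / [6] / [9];  common shape = (4, 3, 1, 1)

Row-insert the values π_1, π_2, … into P one at a time, bumping the leftmost entry strictly greater than the inserted value down to the next row. The recording tableau Q records, in position (i, j), the step at which that cell was added to P.
  Insert 4 (step 1): P = [4];  Q = [1]
  Insert 8 (step 2): P = [4, 8];  Q = [1, 2]
  Insert 1 (step 3): P = [1, 8] / [4];  Q = [1, 2] / [3]
  Insert 3 (step 4): P = [1, 3] / [4, 8];  Q = [1, 2] / [3, 4]
  Insert 7 (step 5): P = [1, 3, 7] / [4, 8];  Q = [1, 2, 5] / [3, 4]
  Insert 5 (step 6): P = [1, 3, 5] / [4, 7] / [8];  Q = [1, 2, 5] / [3, 4] / [6]
  Insert 9 (step 7): P = [1, 3, 5, 9] / [4, 7] / [8];  Q = [1, 2, 5, 7] / [3, 4] / [6]
  Insert 6 (step 8): P = [1, 3, 5, 6] / [4, 7, 9] / [8];  Q = [1, 2, 5, 7] / [3, 4, 8] / [6]
  Insert 2 (step 9): P = [1, 2, 5, 6] / [3, 7, 9] / [4] / [8];  Q = [1, 2, 5, 7] / [3, 4, 8] / [6] / [9]
Final shape: (4, 3, 1, 1).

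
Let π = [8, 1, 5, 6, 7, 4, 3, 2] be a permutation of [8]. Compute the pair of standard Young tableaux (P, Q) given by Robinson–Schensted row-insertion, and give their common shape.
P = [1, 2, 6, 7] / [3] / [4] / [5] / [8];  Q = [1, 3, 4, 5] / [2] / [6] / [7] / [8];  common shape = (4, 1, 1, 1, 1)

Row-insert the values π_1, π_2, … into P one at a time, bumping the leftmost entry strictly greater than the inserted value down to the next row. The recording tableau Q records, in position (i, j), the step at which that cell was added to P.
  Insert 8 (step 1): P = [8];  Q = [1]
  Insert 1 (step 2): P = [1] / [8];  Q = [1] / [2]
  Insert 5 (step 3): P = [1, 5] / [8];  Q = [1, 3] / [2]
  Insert 6 (step 4): P = [1, 5, 6] / [8];  Q = [1, 3, 4] / [2]
  Insert 7 (step 5): P = [1, 5, 6, 7] / [8];  Q = [1, 3, 4, 5] / [2]
  Insert 4 (step 6): P = [1, 4, 6, 7] / [5] / [8];  Q = [1, 3, 4, 5] / [2] / [6]
  Insert 3 (step 7): P = [1, 3, 6, 7] / [4] / [5] / [8];  Q = [1, 3, 4, 5] / [2] / [6] / [7]
  Insert 2 (step 8): P = [1, 2, 6, 7] / [3] / [4] / [5] / [8];  Q = [1, 3, 4, 5] / [2] / [6] / [7] / [8]
Final shape: (4, 1, 1, 1, 1).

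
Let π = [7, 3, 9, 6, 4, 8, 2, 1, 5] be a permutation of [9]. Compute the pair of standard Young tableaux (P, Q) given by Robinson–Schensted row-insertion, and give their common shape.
P = [1, 4, 5] / [2, 8] / [3, 9] / [6] / [7];  Q = [1, 3, 6] / [2, 4] / [5, 9] / [7] / [8];  common shape = (3, 2, 2, 1, 1)

Row-insert the values π_1, π_2, … into P one at a time, bumping the leftmost entry strictly greater than the inserted value down to the next row. The recording tableau Q records, in position (i, j), the step at which that cell was added to P.
  Insert 7 (step 1): P = [7];  Q = [1]
  Insert 3 (step 2): P = [3] / [7];  Q = [1] / [2]
  Insert 9 (step 3): P = [3, 9] / [7];  Q = [1, 3] / [2]
  Insert 6 (step 4): P = [3, 6] / [7, 9];  Q = [1, 3] / [2, 4]
  Insert 4 (step 5): P = [3, 4] / [6, 9] / [7];  Q = [1, 3] / [2, 4] / [5]
  Insert 8 (step 6): P = [3, 4, 8] / [6, 9] / [7];  Q = [1, 3, 6] / [2, 4] / [5]
  Insert 2 (step 7): P = [2, 4, 8] / [3, 9] / [6] / [7];  Q = [1, 3, 6] / [2, 4] / [5] / [7]
  Insert 1 (step 8): P = [1, 4, 8] / [2, 9] / [3] / [6] / [7];  Q = [1, 3, 6] / [2, 4] / [5] / [7] / [8]
  Insert 5 (step 9): P = [1, 4, 5] / [2, 8] / [3, 9] / [6] / [7];  Q = [1, 3, 6] / [2, 4] / [5, 9] / [7] / [8]
Final shape: (3, 2, 2, 1, 1).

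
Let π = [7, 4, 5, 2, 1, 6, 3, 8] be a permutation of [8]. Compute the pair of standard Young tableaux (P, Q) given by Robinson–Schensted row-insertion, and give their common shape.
P = [1, 3, 6, 8] / [2, 5] / [4] / [7];  Q = [1, 3, 6, 8] / [2, 7] / [4] / [5];  common shape = (4, 2, 1, 1)

Row-insert the values π_1, π_2, … into P one at a time, bumping the leftmost entry strictly greater than the inserted value down to the next row. The recording tableau Q records, in position (i, j), the step at which that cell was added to P.
  Insert 7 (step 1): P = [7];  Q = [1]
  Insert 4 (step 2): P = [4] / [7];  Q = [1] / [2]
  Insert 5 (step 3): P = [4, 5] / [7];  Q = [1, 3] / [2]
  Insert 2 (step 4): P = [2, 5] / [4] / [7];  Q = [1, 3] / [2] / [4]
  Insert 1 (step 5): P = [1, 5] / [2] / [4] / [7];  Q = [1, 3] / [2] / [4] / [5]
  Insert 6 (step 6): P = [1, 5, 6] / [2] / [4] / [7];  Q = [1, 3, 6] / [2] / [4] / [5]
  Insert 3 (step 7): P = [1, 3, 6] / [2, 5] / [4] / [7];  Q = [1, 3, 6] / [2, 7] / [4] / [5]
  Insert 8 (step 8): P = [1, 3, 6, 8] / [2, 5] / [4] / [7];  Q = [1, 3, 6, 8] / [2, 7] / [4] / [5]
Final shape: (4, 2, 1, 1).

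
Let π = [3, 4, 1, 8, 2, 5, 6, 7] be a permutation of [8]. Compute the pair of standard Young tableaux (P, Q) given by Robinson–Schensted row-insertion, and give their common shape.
P = [1, 2, 5, 6, 7] / [3, 4, 8];  Q = [1, 2, 4, 7, 8] / [3, 5, 6];  common shape = (5, 3)

Row-insert the values π_1, π_2, … into P one at a time, bumping the leftmost entry strictly greater than the inserted value down to the next row. The recording tableau Q records, in position (i, j), the step at which that cell was added to P.
  Insert 3 (step 1): P = [3];  Q = [1]
  Insert 4 (step 2): P = [3, 4];  Q = [1, 2]
  Insert 1 (step 3): P = [1, 4] / [3];  Q = [1, 2] / [3]
  Insert 8 (step 4): P = [1, 4, 8] / [3];  Q = [1, 2, 4] / [3]
  Insert 2 (step 5): P = [1, 2, 8] / [3, 4];  Q = [1, 2, 4] / [3, 5]
  Insert 5 (step 6): P = [1, 2, 5] / [3, 4, 8];  Q = [1, 2, 4] / [3, 5, 6]
  Insert 6 (step 7): P = [1, 2, 5, 6] / [3, 4, 8];  Q = [1, 2, 4, 7] / [3, 5, 6]
  Insert 7 (step 8): P = [1, 2, 5, 6, 7] / [3, 4, 8];  Q = [1, 2, 4, 7, 8] / [3, 5, 6]
Final shape: (5, 3).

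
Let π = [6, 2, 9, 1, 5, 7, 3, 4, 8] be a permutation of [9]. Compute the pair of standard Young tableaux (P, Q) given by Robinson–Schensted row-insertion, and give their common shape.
P = [1, 3, 4, 8] / [2, 5, 7] / [6, 9];  Q = [1, 3, 6, 9] / [2, 5, 8] / [4, 7];  common shape = (4, 3, 2)

Row-insert the values π_1, π_2, … into P one at a time, bumping the leftmost entry strictly greater than the inserted value down to the next row. The recording tableau Q records, in position (i, j), the step at which that cell was added to P.
  Insert 6 (step 1): P = [6];  Q = [1]
  Insert 2 (step 2): P = [2] / [6];  Q = [1] / [2]
  Insert 9 (step 3): P = [2, 9] / [6];  Q = [1, 3] / [2]
  Insert 1 (step 4): P = [1, 9] / [2] / [6];  Q = [1, 3] / [2] / [4]
  Insert 5 (step 5): P = [1, 5] / [2, 9] / [6];  Q = [1, 3] / [2, 5] / [4]
  Insert 7 (step 6): P = [1, 5, 7] / [2, 9] / [6];  Q = [1, 3, 6] / [2, 5] / [4]
  Insert 3 (step 7): P = [1, 3, 7] / [2, 5] / [6, 9];  Q = [1, 3, 6] / [2, 5] / [4, 7]
  Insert 4 (step 8): P = [1, 3, 4] / [2, 5, 7] / [6, 9];  Q = [1, 3, 6] / [2, 5, 8] / [4, 7]
  Insert 8 (step 9): P = [1, 3, 4, 8] / [2, 5, 7] / [6, 9];  Q = [1, 3, 6, 9] / [2, 5, 8] / [4, 7]
Final shape: (4, 3, 2).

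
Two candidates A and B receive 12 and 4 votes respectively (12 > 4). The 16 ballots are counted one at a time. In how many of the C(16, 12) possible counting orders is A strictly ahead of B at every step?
Strict-lead orderings = 910

Total orderings of the 16 votes with 12 for A: C(16, 12) = 1820. By the Bertrand ballot formula (Cycle Lemma / reflection principle), the number of orderings in which A is strictly ahead of B throughout is (p − q)/(p + q) · C(p + q, p) = (12 − 4)/(12 + 4) · 1820 = 910.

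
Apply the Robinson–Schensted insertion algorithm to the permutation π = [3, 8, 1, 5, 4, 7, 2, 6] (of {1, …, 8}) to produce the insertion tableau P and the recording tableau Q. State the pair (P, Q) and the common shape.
P = [1, 2, 6] / [3, 4, 7] / [5] / [8];  Q = [1, 2, 6] / [3, 4, 8] / [5] / [7];  common shape = (3, 3, 1, 1)

Row-insert the values π_1, π_2, … into P one at a time, bumping the leftmost entry strictly greater than the inserted value down to the next row. The recording tableau Q records, in position (i, j), the step at which that cell was added to P.
  Insert 3 (step 1): P = [3];  Q = [1]
  Insert 8 (step 2): P = [3, 8];  Q = [1, 2]
  Insert 1 (step 3): P = [1, 8] / [3];  Q = [1, 2] / [3]
  Insert 5 (step 4): P = [1, 5] / [3, 8];  Q = [1, 2] / [3, 4]
  Insert 4 (step 5): P = [1, 4] / [3, 5] / [8];  Q = [1, 2] / [3, 4] / [5]
  Insert 7 (step 6): P = [1, 4, 7] / [3, 5] / [8];  Q = [1, 2, 6] / [3, 4] / [5]
  Insert 2 (step 7): P = [1, 2, 7] / [3, 4] / [5] / [8];  Q = [1, 2, 6] / [3, 4] / [5] / [7]
  Insert 6 (step 8): P = [1, 2, 6] / [3, 4, 7] / [5] / [8];  Q = [1, 2, 6] / [3, 4, 8] / [5] / [7]
Final shape: (3, 3, 1, 1).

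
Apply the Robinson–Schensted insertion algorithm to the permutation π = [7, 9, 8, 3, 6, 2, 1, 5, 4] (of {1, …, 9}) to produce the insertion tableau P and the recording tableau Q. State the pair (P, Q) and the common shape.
P = [1, 4] / [2, 5] / [3, 6] / [7, 8] / [9];  Q = [1, 2] / [3, 5] / [4, 8] / [6, 9] / [7];  common shape = (2, 2, 2, 2, 1)

Row-insert the values π_1, π_2, … into P one at a time, bumping the leftmost entry strictly greater than the inserted value down to the next row. The recording tableau Q records, in position (i, j), the step at which that cell was added to P.
  Insert 7 (step 1): P = [7];  Q = [1]
  Insert 9 (step 2): P = [7, 9];  Q = [1, 2]
  Insert 8 (step 3): P = [7, 8] / [9];  Q = [1, 2] / [3]
  Insert 3 (step 4): P = [3, 8] / [7] / [9];  Q = [1, 2] / [3] / [4]
  Insert 6 (step 5): P = [3, 6] / [7, 8] / [9];  Q = [1, 2] / [3, 5] / [4]
  Insert 2 (step 6): P = [2, 6] / [3, 8] / [7] / [9];  Q = [1, 2] / [3, 5] / [4] / [6]
  Insert 1 (step 7): P = [1, 6] / [2, 8] / [3] / [7] / [9];  Q = [1, 2] / [3, 5] / [4] / [6] / [7]
  Insert 5 (step 8): P = [1, 5] / [2, 6] / [3, 8] / [7] / [9];  Q = [1, 2] / [3, 5] / [4, 8] / [6] / [7]
  Insert 4 (step 9): P = [1, 4] / [2, 5] / [3, 6] / [7, 8] / [9];  Q = [1, 2] / [3, 5] / [4, 8] / [6, 9] / [7]
Final shape: (2, 2, 2, 2, 1).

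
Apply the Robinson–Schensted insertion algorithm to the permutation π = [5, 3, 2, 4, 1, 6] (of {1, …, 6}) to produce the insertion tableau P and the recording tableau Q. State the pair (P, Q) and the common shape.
P = [1, 4, 6] / [2] / [3] / [5];  Q = [1, 4, 6] / [2] / [3] / [5];  common shape = (3, 1, 1, 1)

Row-insert the values π_1, π_2, … into P one at a time, bumping the leftmost entry strictly greater than the inserted value down to the next row. The recording tableau Q records, in position (i, j), the step at which that cell was added to P.
  Insert 5 (step 1): P = [5];  Q = [1]
  Insert 3 (step 2): P = [3] / [5];  Q = [1] / [2]
  Insert 2 (step 3): P = [2] / [3] / [5];  Q = [1] / [2] / [3]
  Insert 4 (step 4): P = [2, 4] / [3] / [5];  Q = [1, 4] / [2] / [3]
  Insert 1 (step 5): P = [1, 4] / [2] / [3] / [5];  Q = [1, 4] / [2] / [3] / [5]
  Insert 6 (step 6): P = [1, 4, 6] / [2] / [3] / [5];  Q = [1, 4, 6] / [2] / [3] / [5]
Final shape: (3, 1, 1, 1).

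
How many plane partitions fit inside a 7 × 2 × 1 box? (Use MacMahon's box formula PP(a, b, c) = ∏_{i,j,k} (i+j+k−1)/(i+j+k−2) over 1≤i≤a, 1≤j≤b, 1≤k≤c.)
PP(7, 2, 1) = 36

Evaluate the triple product over i = 1..7, j = 1..2, k = 1..1. The factors are (2/1) · (3/2) · (3/2) · (4/3) · (4/3) · (5/4) · (5/4) · (6/5) · … (14 factors total). The numerators and denominators telescope so the product is an integer; carrying out the multiplication exactly gives PP(7, 2, 1) = 36.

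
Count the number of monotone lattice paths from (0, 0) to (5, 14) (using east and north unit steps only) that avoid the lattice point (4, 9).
Number of paths = 7338

Total paths from (0, 0) to (5, 14): C(19, 5) = 11628. Paths through (4, 9): (paths (0, 0) → (4, 9)) × (paths (4, 9) → (5, 14)) = C(13, 4) · C(6, 1) = 715 · 6 = 4290. Avoidance count = 11628 − 4290 = 7338.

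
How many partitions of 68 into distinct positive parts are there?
q(68) = 24576

A partition into distinct parts is a strictly decreasing sequence summing to n. The recurrence d(n, m) = d(n, m−1) + d(n−m, m−1) (use part m at most once) with q(n) = d(n, n) gives q(68) = 24576. (Euler's theorem: # distinct-part partitions = # odd-part partitions.)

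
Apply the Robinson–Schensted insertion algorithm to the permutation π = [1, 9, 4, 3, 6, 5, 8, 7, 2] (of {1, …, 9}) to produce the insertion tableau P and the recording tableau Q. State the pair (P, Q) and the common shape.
P = [1, 2, 5, 7] / [3, 6, 8] / [4] / [9];  Q = [1, 2, 5, 7] / [3, 6, 8] / [4] / [9];  common shape = (4, 3, 1, 1)

Row-insert the values π_1, π_2, … into P one at a time, bumping the leftmost entry strictly greater than the inserted value down to the next row. The recording tableau Q records, in position (i, j), the step at which that cell was added to P.
  Insert 1 (step 1): P = [1];  Q = [1]
  Insert 9 (step 2): P = [1, 9];  Q = [1, 2]
  Insert 4 (step 3): P = [1, 4] / [9];  Q = [1, 2] / [3]
  Insert 3 (step 4): P = [1, 3] / [4] / [9];  Q = [1, 2] / [3] / [4]
  Insert 6 (step 5): P = [1, 3, 6] / [4] / [9];  Q = [1, 2, 5] / [3] / [4]
  Insert 5 (step 6): P = [1, 3, 5] / [4, 6] / [9];  Q = [1, 2, 5] / [3, 6] / [4]
  Insert 8 (step 7): P = [1, 3, 5, 8] / [4, 6] / [9];  Q = [1, 2, 5, 7] / [3, 6] / [4]
  Insert 7 (step 8): P = [1, 3, 5, 7] / [4, 6, 8] / [9];  Q = [1, 2, 5, 7] / [3, 6, 8] / [4]
  Insert 2 (step 9): P = [1, 2, 5, 7] / [3, 6, 8] / [4] / [9];  Q = [1, 2, 5, 7] / [3, 6, 8] / [4] / [9]
Final shape: (4, 3, 1, 1).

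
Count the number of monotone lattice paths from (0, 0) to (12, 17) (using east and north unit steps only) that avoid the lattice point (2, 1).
Number of paths = 35960730

Total paths from (0, 0) to (12, 17): C(29, 12) = 51895935. Paths through (2, 1): (paths (0, 0) → (2, 1)) × (paths (2, 1) → (12, 17)) = C(3, 2) · C(26, 10) = 3 · 5311735 = 15935205. Avoidance count = 51895935 − 15935205 = 35960730.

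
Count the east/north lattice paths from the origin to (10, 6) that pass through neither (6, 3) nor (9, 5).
Number of paths = 2744

Inclusion–exclusion. Total paths: C(16, 10) = 8008. Through P₁: C(9, 6)·C(7, 4) = 2940. Through P₂: C(14, 9)·C(2, 1) = 4004. Since P₁ is strictly southwest of P₂, a monotone path through both must visit P₁ then P₂; paths through both = C(9, 6)·C(5, 3)·C(2, 1) = 1680. Avoid both = 8008 − 2940 − 4004 + 1680 = 2744.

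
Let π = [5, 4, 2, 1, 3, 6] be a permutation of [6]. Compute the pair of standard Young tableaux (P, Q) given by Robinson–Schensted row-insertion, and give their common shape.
P = [1, 3, 6] / [2] / [4] / [5];  Q = [1, 5, 6] / [2] / [3] / [4];  common shape = (3, 1, 1, 1)

Row-insert the values π_1, π_2, … into P one at a time, bumping the leftmost entry strictly greater than the inserted value down to the next row. The recording tableau Q records, in position (i, j), the step at which that cell was added to P.
  Insert 5 (step 1): P = [5];  Q = [1]
  Insert 4 (step 2): P = [4] / [5];  Q = [1] / [2]
  Insert 2 (step 3): P = [2] / [4] / [5];  Q = [1] / [2] / [3]
  Insert 1 (step 4): P = [1] / [2] / [4] / [5];  Q = [1] / [2] / [3] / [4]
  Insert 3 (step 5): P = [1, 3] / [2] / [4] / [5];  Q = [1, 5] / [2] / [3] / [4]
  Insert 6 (step 6): P = [1, 3, 6] / [2] / [4] / [5];  Q = [1, 5, 6] / [2] / [3] / [4]
Final shape: (3, 1, 1, 1).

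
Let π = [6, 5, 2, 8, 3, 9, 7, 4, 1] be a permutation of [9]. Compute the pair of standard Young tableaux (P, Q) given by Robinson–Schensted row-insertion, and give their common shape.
P = [1, 3, 4] / [2, 7, 9] / [5, 8] / [6];  Q = [1, 4, 6] / [2, 5, 7] / [3, 8] / [9];  common shape = (3, 3, 2, 1)

Row-insert the values π_1, π_2, … into P one at a time, bumping the leftmost entry strictly greater than the inserted value down to the next row. The recording tableau Q records, in position (i, j), the step at which that cell was added to P.
  Insert 6 (step 1): P = [6];  Q = [1]
  Insert 5 (step 2): P = [5] / [6];  Q = [1] / [2]
  Insert 2 (step 3): P = [2] / [5] / [6];  Q = [1] / [2] / [3]
  Insert 8 (step 4): P = [2, 8] / [5] / [6];  Q = [1, 4] / [2] / [3]
  Insert 3 (step 5): P = [2, 3] / [5, 8] / [6];  Q = [1, 4] / [2, 5] / [3]
  Insert 9 (step 6): P = [2, 3, 9] / [5, 8] / [6];  Q = [1, 4, 6] / [2, 5] / [3]
  Insert 7 (step 7): P = [2, 3, 7] / [5, 8, 9] / [6];  Q = [1, 4, 6] / [2, 5, 7] / [3]
  Insert 4 (step 8): P = [2, 3, 4] / [5, 7, 9] / [6, 8];  Q = [1, 4, 6] / [2, 5, 7] / [3, 8]
  Insert 1 (step 9): P = [1, 3, 4] / [2, 7, 9] / [5, 8] / [6];  Q = [1, 4, 6] / [2, 5, 7] / [3, 8] / [9]
Final shape: (3, 3, 2, 1).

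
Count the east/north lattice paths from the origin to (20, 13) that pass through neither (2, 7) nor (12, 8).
Number of paths = 406707246

Inclusion–exclusion. Total paths: C(33, 20) = 573166440. Through P₁: C(9, 2)·C(24, 18) = 4845456. Through P₂: C(20, 12)·C(13, 8) = 162123390. Since P₁ is strictly southwest of P₂, a monotone path through both must visit P₁ then P₂; paths through both = C(9, 2)·C(11, 10)·C(13, 8) = 509652. Avoid both = 573166440 − 4845456 − 162123390 + 509652 = 406707246.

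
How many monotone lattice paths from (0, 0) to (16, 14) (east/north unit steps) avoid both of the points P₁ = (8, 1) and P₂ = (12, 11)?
Number of paths = 96583850

Inclusion–exclusion. Total paths: C(30, 16) = 145422675. Through P₁: C(9, 8)·C(21, 8) = 1831410. Through P₂: C(23, 12)·C(7, 4) = 47322730. Since P₁ is strictly southwest of P₂, a monotone path through both must visit P₁ then P₂; paths through both = C(9, 8)·C(14, 4)·C(7, 4) = 315315. Avoid both = 145422675 − 1831410 − 47322730 + 315315 = 96583850.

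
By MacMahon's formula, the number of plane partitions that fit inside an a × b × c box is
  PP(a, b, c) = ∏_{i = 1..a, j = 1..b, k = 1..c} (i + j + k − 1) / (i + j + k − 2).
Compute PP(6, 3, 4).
PP(6, 3, 4) = 457380

Evaluate the triple product over i = 1..6, j = 1..3, k = 1..4. The factors are (2/1) · (3/2) · (4/3) · (5/4) · (3/2) · (4/3) · (5/4) · (6/5) · … (72 factors total). The numerators and denominators telescope so the product is an integer; carrying out the multiplication exactly gives PP(6, 3, 4) = 457380.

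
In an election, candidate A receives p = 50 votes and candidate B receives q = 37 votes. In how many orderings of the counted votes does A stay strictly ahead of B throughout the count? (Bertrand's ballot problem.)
Strict-lead orderings = 752372573724182846706102

Total orderings of the 87 votes with 50 for A: C(87, 50) = 5035108762615685204879298. By the Bertrand ballot formula (Cycle Lemma / reflection principle), the number of orderings in which A is strictly ahead of B throughout is (p − q)/(p + q) · C(p + q, p) = (50 − 37)/(50 + 37) · 5035108762615685204879298 = 752372573724182846706102.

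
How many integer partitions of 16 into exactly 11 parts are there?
p(16, 11 parts) = 7

Partitions of n into exactly k parts ↔ partitions of n − k into at most k parts (subtract 1 from each part). For n = 16, k = 11, the partitions are: 6+1+1+1+1+1+1+1+1+1+1, 5+2+1+1+1+1+1+1+1+1+1, 4+3+1+1+1+1+1+1+1+1+1, 4+2+2+1+1+1+1+1+1+1+1, 3+3+2+1+1+1+1+1+1+1+1, 3+2+2+2+1+1+1+1+1+1+1, 2+2+2+2+2+1+1+1+1+1+1. Count = 7.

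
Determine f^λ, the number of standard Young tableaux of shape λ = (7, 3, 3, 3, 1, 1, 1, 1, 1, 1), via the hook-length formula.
# SYT of shape (7, 3, 3, 3, 1, 1, 1, 1, 1, 1) = 396070675

Hook-length formula: f^λ = n! / Π hook(c), product over all cells c of the Young diagram. For λ = (7, 3, 3, 3, 1, 1, 1, 1, 1, 1), n = 22 boxes. Hook lengths by row (left-to-right, top-to-bottom): [16, 9, 8, 4, 3, 2, 1]; [11, 4, 3]; [10, 3, 2]; [9, 2, 1]; [6]; [5]; [4]; [3]; [2]; [1]. Product of hooks = 2837879193600. So f^λ = 22! / 2837879193600 = 1124000727777607680000 / 2837879193600 = 396070675.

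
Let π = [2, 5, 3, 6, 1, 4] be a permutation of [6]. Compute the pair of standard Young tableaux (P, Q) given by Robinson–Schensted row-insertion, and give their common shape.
P = [1, 3, 4] / [2, 6] / [5];  Q = [1, 2, 4] / [3, 6] / [5];  common shape = (3, 2, 1)

Row-insert the values π_1, π_2, … into P one at a time, bumping the leftmost entry strictly greater than the inserted value down to the next row. The recording tableau Q records, in position (i, j), the step at which that cell was added to P.
  Insert 2 (step 1): P = [2];  Q = [1]
  Insert 5 (step 2): P = [2, 5];  Q = [1, 2]
  Insert 3 (step 3): P = [2, 3] / [5];  Q = [1, 2] / [3]
  Insert 6 (step 4): P = [2, 3, 6] / [5];  Q = [1, 2, 4] / [3]
  Insert 1 (step 5): P = [1, 3, 6] / [2] / [5];  Q = [1, 2, 4] / [3] / [5]
  Insert 4 (step 6): P = [1, 3, 4] / [2, 6] / [5];  Q = [1, 2, 4] / [3, 6] / [5]
Final shape: (3, 2, 1).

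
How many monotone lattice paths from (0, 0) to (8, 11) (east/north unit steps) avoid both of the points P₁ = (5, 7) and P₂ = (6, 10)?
Number of paths = 33342

Inclusion–exclusion. Total paths: C(19, 8) = 75582. Through P₁: C(12, 5)·C(7, 3) = 27720. Through P₂: C(16, 6)·C(3, 2) = 24024. Since P₁ is strictly southwest of P₂, a monotone path through both must visit P₁ then P₂; paths through both = C(12, 5)·C(4, 1)·C(3, 2) = 9504. Avoid both = 75582 − 27720 − 24024 + 9504 = 33342.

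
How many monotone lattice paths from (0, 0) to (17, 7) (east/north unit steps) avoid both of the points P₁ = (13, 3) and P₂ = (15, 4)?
Number of paths = 284944

Inclusion–exclusion. Total paths: C(24, 17) = 346104. Through P₁: C(16, 13)·C(8, 4) = 39200. Through P₂: C(19, 15)·C(5, 2) = 38760. Since P₁ is strictly southwest of P₂, a monotone path through both must visit P₁ then P₂; paths through both = C(16, 13)·C(3, 2)·C(5, 2) = 16800. Avoid both = 346104 − 39200 − 38760 + 16800 = 284944.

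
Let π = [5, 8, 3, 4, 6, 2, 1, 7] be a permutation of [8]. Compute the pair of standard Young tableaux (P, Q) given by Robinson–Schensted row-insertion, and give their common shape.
P = [1, 4, 6, 7] / [2, 8] / [3] / [5];  Q = [1, 2, 5, 8] / [3, 4] / [6] / [7];  common shape = (4, 2, 1, 1)

Row-insert the values π_1, π_2, … into P one at a time, bumping the leftmost entry strictly greater than the inserted value down to the next row. The recording tableau Q records, in position (i, j), the step at which that cell was added to P.
  Insert 5 (step 1): P = [5];  Q = [1]
  Insert 8 (step 2): P = [5, 8];  Q = [1, 2]
  Insert 3 (step 3): P = [3, 8] / [5];  Q = [1, 2] / [3]
  Insert 4 (step 4): P = [3, 4] / [5, 8];  Q = [1, 2] / [3, 4]
  Insert 6 (step 5): P = [3, 4, 6] / [5, 8];  Q = [1, 2, 5] / [3, 4]
  Insert 2 (step 6): P = [2, 4, 6] / [3, 8] / [5];  Q = [1, 2, 5] / [3, 4] / [6]
  Insert 1 (step 7): P = [1, 4, 6] / [2, 8] / [3] / [5];  Q = [1, 2, 5] / [3, 4] / [6] / [7]
  Insert 7 (step 8): P = [1, 4, 6, 7] / [2, 8] / [3] / [5];  Q = [1, 2, 5, 8] / [3, 4] / [6] / [7]
Final shape: (4, 2, 1, 1).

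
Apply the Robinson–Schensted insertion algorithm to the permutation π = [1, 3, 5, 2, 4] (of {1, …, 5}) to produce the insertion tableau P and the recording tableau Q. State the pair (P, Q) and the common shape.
P = [1, 2, 4] / [3, 5];  Q = [1, 2, 3] / [4, 5];  common shape = (3, 2)

Row-insert the values π_1, π_2, … into P one at a time, bumping the leftmost entry strictly greater than the inserted value down to the next row. The recording tableau Q records, in position (i, j), the step at which that cell was added to P.
  Insert 1 (step 1): P = [1];  Q = [1]
  Insert 3 (step 2): P = [1, 3];  Q = [1, 2]
  Insert 5 (step 3): P = [1, 3, 5];  Q = [1, 2, 3]
  Insert 2 (step 4): P = [1, 2, 5] / [3];  Q = [1, 2, 3] / [4]
  Insert 4 (step 5): P = [1, 2, 4] / [3, 5];  Q = [1, 2, 3] / [4, 5]
Final shape: (3, 2).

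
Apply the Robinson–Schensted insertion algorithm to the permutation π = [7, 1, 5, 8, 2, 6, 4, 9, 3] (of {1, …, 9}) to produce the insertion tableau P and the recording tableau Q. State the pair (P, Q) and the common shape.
P = [1, 2, 3, 9] / [4, 6] / [5, 8] / [7];  Q = [1, 3, 4, 8] / [2, 6] / [5, 7] / [9];  common shape = (4, 2, 2, 1)

Row-insert the values π_1, π_2, … into P one at a time, bumping the leftmost entry strictly greater than the inserted value down to the next row. The recording tableau Q records, in position (i, j), the step at which that cell was added to P.
  Insert 7 (step 1): P = [7];  Q = [1]
  Insert 1 (step 2): P = [1] / [7];  Q = [1] / [2]
  Insert 5 (step 3): P = [1, 5] / [7];  Q = [1, 3] / [2]
  Insert 8 (step 4): P = [1, 5, 8] / [7];  Q = [1, 3, 4] / [2]
  Insert 2 (step 5): P = [1, 2, 8] / [5] / [7];  Q = [1, 3, 4] / [2] / [5]
  Insert 6 (step 6): P = [1, 2, 6] / [5, 8] / [7];  Q = [1, 3, 4] / [2, 6] / [5]
  Insert 4 (step 7): P = [1, 2, 4] / [5, 6] / [7, 8];  Q = [1, 3, 4] / [2, 6] / [5, 7]
  Insert 9 (step 8): P = [1, 2, 4, 9] / [5, 6] / [7, 8];  Q = [1, 3, 4, 8] / [2, 6] / [5, 7]
  Insert 3 (step 9): P = [1, 2, 3, 9] / [4, 6] / [5, 8] / [7];  Q = [1, 3, 4, 8] / [2, 6] / [5, 7] / [9]
Final shape: (4, 2, 2, 1).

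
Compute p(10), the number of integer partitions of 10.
p(10) = 42

List all partitions of 10: 10, 9+1, 8+2, 8+1+1, 7+3, 7+2+1, 7+1+1+1, 6+4, 6+3+1, 6+2+2, 6+2+1+1, 6+1+1+1+1, 5+5, 5+4+1, 5+3+2, 5+3+1+1, 5+2+2+1, 5+2+1+1+1, 5+1+1+1+1+1, 4+4+2, 4+4+1+1, 4+3+3, 4+3+2+1, 4+3+1+1+1, 4+2+2+2, 4+2+2+1+1, 4+2+1+1+1+1, 4+1+1+1+1+1+1, 3+3+3+1, 3+3+2+2, … (42 total). Counting them gives p(10) = 42.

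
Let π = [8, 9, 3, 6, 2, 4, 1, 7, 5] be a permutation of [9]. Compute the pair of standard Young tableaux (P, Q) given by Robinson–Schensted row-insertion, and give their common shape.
P = [1, 4, 5] / [2, 6, 7] / [3, 9] / [8];  Q = [1, 2, 8] / [3, 4, 9] / [5, 6] / [7];  common shape = (3, 3, 2, 1)

Row-insert the values π_1, π_2, … into P one at a time, bumping the leftmost entry strictly greater than the inserted value down to the next row. The recording tableau Q records, in position (i, j), the step at which that cell was added to P.
  Insert 8 (step 1): P = [8];  Q = [1]
  Insert 9 (step 2): P = [8, 9];  Q = [1, 2]
  Insert 3 (step 3): P = [3, 9] / [8];  Q = [1, 2] / [3]
  Insert 6 (step 4): P = [3, 6] / [8, 9];  Q = [1, 2] / [3, 4]
  Insert 2 (step 5): P = [2, 6] / [3, 9] / [8];  Q = [1, 2] / [3, 4] / [5]
  Insert 4 (step 6): P = [2, 4] / [3, 6] / [8, 9];  Q = [1, 2] / [3, 4] / [5, 6]
  Insert 1 (step 7): P = [1, 4] / [2, 6] / [3, 9] / [8];  Q = [1, 2] / [3, 4] / [5, 6] / [7]
  Insert 7 (step 8): P = [1, 4, 7] / [2, 6] / [3, 9] / [8];  Q = [1, 2, 8] / [3, 4] / [5, 6] / [7]
  Insert 5 (step 9): P = [1, 4, 5] / [2, 6, 7] / [3, 9] / [8];  Q = [1, 2, 8] / [3, 4, 9] / [5, 6] / [7]
Final shape: (3, 3, 2, 1).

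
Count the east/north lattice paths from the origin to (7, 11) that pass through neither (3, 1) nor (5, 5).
Number of paths = 22444

Inclusion–exclusion. Total paths: C(18, 7) = 31824. Through P₁: C(4, 3)·C(14, 4) = 4004. Through P₂: C(10, 5)·C(8, 2) = 7056. Since P₁ is strictly southwest of P₂, a monotone path through both must visit P₁ then P₂; paths through both = C(4, 3)·C(6, 2)·C(8, 2) = 1680. Avoid both = 31824 − 4004 − 7056 + 1680 = 22444.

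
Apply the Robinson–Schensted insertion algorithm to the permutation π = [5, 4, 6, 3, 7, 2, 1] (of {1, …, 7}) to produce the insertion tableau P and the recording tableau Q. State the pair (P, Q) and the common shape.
P = [1, 6, 7] / [2] / [3] / [4] / [5];  Q = [1, 3, 5] / [2] / [4] / [6] / [7];  common shape = (3, 1, 1, 1, 1)

Row-insert the values π_1, π_2, … into P one at a time, bumping the leftmost entry strictly greater than the inserted value down to the next row. The recording tableau Q records, in position (i, j), the step at which that cell was added to P.
  Insert 5 (step 1): P = [5];  Q = [1]
  Insert 4 (step 2): P = [4] / [5];  Q = [1] / [2]
  Insert 6 (step 3): P = [4, 6] / [5];  Q = [1, 3] / [2]
  Insert 3 (step 4): P = [3, 6] / [4] / [5];  Q = [1, 3] / [2] / [4]
  Insert 7 (step 5): P = [3, 6, 7] / [4] / [5];  Q = [1, 3, 5] / [2] / [4]
  Insert 2 (step 6): P = [2, 6, 7] / [3] / [4] / [5];  Q = [1, 3, 5] / [2] / [4] / [6]
  Insert 1 (step 7): P = [1, 6, 7] / [2] / [3] / [4] / [5];  Q = [1, 3, 5] / [2] / [4] / [6] / [7]
Final shape: (3, 1, 1, 1, 1).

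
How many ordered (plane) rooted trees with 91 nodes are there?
C_90 = 1000134600800354781929399250536541864362461089950800

These ordered rooted trees are counted by the Catalan number C_n = (1/(n + 1)) · C(2n, n). For n = 90: C_90 = (1/91) · C(180, 90) = 91012248672832285155575331798825309656983959185522800/91 = 1000134600800354781929399250536541864362461089950800.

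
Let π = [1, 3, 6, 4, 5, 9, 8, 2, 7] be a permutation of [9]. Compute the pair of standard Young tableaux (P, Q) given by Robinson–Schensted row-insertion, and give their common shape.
P = [1, 2, 4, 5, 7] / [3, 8] / [6, 9];  Q = [1, 2, 3, 5, 6] / [4, 7] / [8, 9];  common shape = (5, 2, 2)

Row-insert the values π_1, π_2, … into P one at a time, bumping the leftmost entry strictly greater than the inserted value down to the next row. The recording tableau Q records, in position (i, j), the step at which that cell was added to P.
  Insert 1 (step 1): P = [1];  Q = [1]
  Insert 3 (step 2): P = [1, 3];  Q = [1, 2]
  Insert 6 (step 3): P = [1, 3, 6];  Q = [1, 2, 3]
  Insert 4 (step 4): P = [1, 3, 4] / [6];  Q = [1, 2, 3] / [4]
  Insert 5 (step 5): P = [1, 3, 4, 5] / [6];  Q = [1, 2, 3, 5] / [4]
  Insert 9 (step 6): P = [1, 3, 4, 5, 9] / [6];  Q = [1, 2, 3, 5, 6] / [4]
  Insert 8 (step 7): P = [1, 3, 4, 5, 8] / [6, 9];  Q = [1, 2, 3, 5, 6] / [4, 7]
  Insert 2 (step 8): P = [1, 2, 4, 5, 8] / [3, 9] / [6];  Q = [1, 2, 3, 5, 6] / [4, 7] / [8]
  Insert 7 (step 9): P = [1, 2, 4, 5, 7] / [3, 8] / [6, 9];  Q = [1, 2, 3, 5, 6] / [4, 7] / [8, 9]
Final shape: (5, 2, 2).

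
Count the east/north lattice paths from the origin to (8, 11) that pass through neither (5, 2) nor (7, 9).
Number of paths = 38910

Inclusion–exclusion. Total paths: C(19, 8) = 75582. Through P₁: C(7, 5)·C(12, 3) = 4620. Through P₂: C(16, 7)·C(3, 1) = 34320. Since P₁ is strictly southwest of P₂, a monotone path through both must visit P₁ then P₂; paths through both = C(7, 5)·C(9, 2)·C(3, 1) = 2268. Avoid both = 75582 − 4620 − 34320 + 2268 = 38910.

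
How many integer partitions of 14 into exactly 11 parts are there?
p(14, 11 parts) = 3

Partitions of n into exactly k parts ↔ partitions of n − k into at most k parts (subtract 1 from each part). For n = 14, k = 11, the partitions are: 4+1+1+1+1+1+1+1+1+1+1, 3+2+1+1+1+1+1+1+1+1+1, 2+2+2+1+1+1+1+1+1+1+1. Count = 3.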